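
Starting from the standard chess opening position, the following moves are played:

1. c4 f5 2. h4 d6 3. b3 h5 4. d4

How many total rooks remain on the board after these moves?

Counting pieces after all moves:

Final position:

  a b c d e f g h
  ─────────────────
8│♜ ♞ ♝ ♛ ♚ ♝ ♞ ♜│8
7│♟ ♟ ♟ · ♟ · ♟ ·│7
6│· · · ♟ · · · ·│6
5│· · · · · ♟ · ♟│5
4│· · ♙ ♙ · · · ♙│4
3│· ♙ · · · · · ·│3
2│♙ · · · ♙ ♙ ♙ ·│2
1│♖ ♘ ♗ ♕ ♔ ♗ ♘ ♖│1
  ─────────────────
  a b c d e f g h


4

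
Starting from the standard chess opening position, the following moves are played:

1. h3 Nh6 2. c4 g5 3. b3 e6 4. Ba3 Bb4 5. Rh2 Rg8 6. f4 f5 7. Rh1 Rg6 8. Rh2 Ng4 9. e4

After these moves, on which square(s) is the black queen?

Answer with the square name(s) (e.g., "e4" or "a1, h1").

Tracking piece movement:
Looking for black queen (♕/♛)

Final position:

  a b c d e f g h
  ─────────────────
8│♜ ♞ ♝ ♛ ♚ · · ·│8
7│♟ ♟ ♟ ♟ · · · ♟│7
6│· · · · ♟ · ♜ ·│6
5│· · · · · ♟ ♟ ·│5
4│· ♝ ♙ · ♙ ♙ ♞ ·│4
3│♗ ♙ · · · · · ♙│3
2│♙ · · ♙ · · ♙ ♖│2
1│♖ ♘ · ♕ ♔ ♗ ♘ ·│1
  ─────────────────
  a b c d e f g h


d8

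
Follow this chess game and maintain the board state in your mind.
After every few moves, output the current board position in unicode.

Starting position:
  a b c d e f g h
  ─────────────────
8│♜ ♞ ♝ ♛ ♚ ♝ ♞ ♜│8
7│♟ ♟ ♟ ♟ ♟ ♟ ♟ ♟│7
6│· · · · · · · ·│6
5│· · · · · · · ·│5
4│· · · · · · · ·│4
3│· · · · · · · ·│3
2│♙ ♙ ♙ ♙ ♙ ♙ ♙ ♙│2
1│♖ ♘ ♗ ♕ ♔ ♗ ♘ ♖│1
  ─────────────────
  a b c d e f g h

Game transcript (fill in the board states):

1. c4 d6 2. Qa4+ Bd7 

  a b c d e f g h
  ─────────────────
8│♜ ♞ · ♛ ♚ ♝ ♞ ♜│8
7│♟ ♟ ♟ ♝ ♟ ♟ ♟ ♟│7
6│· · · ♟ · · · ·│6
5│· · · · · · · ·│5
4│♕ · ♙ · · · · ·│4
3│· · · · · · · ·│3
2│♙ ♙ · ♙ ♙ ♙ ♙ ♙│2
1│♖ ♘ ♗ · ♔ ♗ ♘ ♖│1
  ─────────────────
  a b c d e f g h

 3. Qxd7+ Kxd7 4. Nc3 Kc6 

  a b c d e f g h
  ─────────────────
8│♜ ♞ · ♛ · ♝ ♞ ♜│8
7│♟ ♟ ♟ · ♟ ♟ ♟ ♟│7
6│· · ♚ ♟ · · · ·│6
5│· · · · · · · ·│5
4│· · ♙ · · · · ·│4
3│· · ♘ · · · · ·│3
2│♙ ♙ · ♙ ♙ ♙ ♙ ♙│2
1│♖ · ♗ · ♔ ♗ ♘ ♖│1
  ─────────────────
  a b c d e f g h

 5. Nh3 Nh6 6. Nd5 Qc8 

  a b c d e f g h
  ─────────────────
8│♜ ♞ ♛ · · ♝ · ♜│8
7│♟ ♟ ♟ · ♟ ♟ ♟ ♟│7
6│· · ♚ ♟ · · · ♞│6
5│· · · ♘ · · · ·│5
4│· · ♙ · · · · ·│4
3│· · · · · · · ♘│3
2│♙ ♙ · ♙ ♙ ♙ ♙ ♙│2
1│♖ · ♗ · ♔ ♗ · ♖│1
  ─────────────────
  a b c d e f g h



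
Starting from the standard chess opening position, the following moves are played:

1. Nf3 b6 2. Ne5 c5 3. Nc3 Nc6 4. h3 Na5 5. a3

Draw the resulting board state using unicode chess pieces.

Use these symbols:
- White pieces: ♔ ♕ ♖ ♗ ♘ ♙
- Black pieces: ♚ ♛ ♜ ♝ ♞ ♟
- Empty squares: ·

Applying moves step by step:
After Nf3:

♜ ♞ ♝ ♛ ♚ ♝ ♞ ♜
♟ ♟ ♟ ♟ ♟ ♟ ♟ ♟
· · · · · · · ·
· · · · · · · ·
· · · · · · · ·
· · · · · ♘ · ·
♙ ♙ ♙ ♙ ♙ ♙ ♙ ♙
♖ ♘ ♗ ♕ ♔ ♗ · ♖


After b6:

♜ ♞ ♝ ♛ ♚ ♝ ♞ ♜
♟ · ♟ ♟ ♟ ♟ ♟ ♟
· ♟ · · · · · ·
· · · · · · · ·
· · · · · · · ·
· · · · · ♘ · ·
♙ ♙ ♙ ♙ ♙ ♙ ♙ ♙
♖ ♘ ♗ ♕ ♔ ♗ · ♖


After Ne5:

♜ ♞ ♝ ♛ ♚ ♝ ♞ ♜
♟ · ♟ ♟ ♟ ♟ ♟ ♟
· ♟ · · · · · ·
· · · · ♘ · · ·
· · · · · · · ·
· · · · · · · ·
♙ ♙ ♙ ♙ ♙ ♙ ♙ ♙
♖ ♘ ♗ ♕ ♔ ♗ · ♖


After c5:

♜ ♞ ♝ ♛ ♚ ♝ ♞ ♜
♟ · · ♟ ♟ ♟ ♟ ♟
· ♟ · · · · · ·
· · ♟ · ♘ · · ·
· · · · · · · ·
· · · · · · · ·
♙ ♙ ♙ ♙ ♙ ♙ ♙ ♙
♖ ♘ ♗ ♕ ♔ ♗ · ♖


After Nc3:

♜ ♞ ♝ ♛ ♚ ♝ ♞ ♜
♟ · · ♟ ♟ ♟ ♟ ♟
· ♟ · · · · · ·
· · ♟ · ♘ · · ·
· · · · · · · ·
· · ♘ · · · · ·
♙ ♙ ♙ ♙ ♙ ♙ ♙ ♙
♖ · ♗ ♕ ♔ ♗ · ♖


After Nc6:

♜ · ♝ ♛ ♚ ♝ ♞ ♜
♟ · · ♟ ♟ ♟ ♟ ♟
· ♟ ♞ · · · · ·
· · ♟ · ♘ · · ·
· · · · · · · ·
· · ♘ · · · · ·
♙ ♙ ♙ ♙ ♙ ♙ ♙ ♙
♖ · ♗ ♕ ♔ ♗ · ♖


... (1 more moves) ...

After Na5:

♜ · ♝ ♛ ♚ ♝ ♞ ♜
♟ · · ♟ ♟ ♟ ♟ ♟
· ♟ · · · · · ·
♞ · ♟ · ♘ · · ·
· · · · · · · ·
· · ♘ · · · · ♙
♙ ♙ ♙ ♙ ♙ ♙ ♙ ·
♖ · ♗ ♕ ♔ ♗ · ♖


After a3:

♜ · ♝ ♛ ♚ ♝ ♞ ♜
♟ · · ♟ ♟ ♟ ♟ ♟
· ♟ · · · · · ·
♞ · ♟ · ♘ · · ·
· · · · · · · ·
♙ · ♘ · · · · ♙
· ♙ ♙ ♙ ♙ ♙ ♙ ·
♖ · ♗ ♕ ♔ ♗ · ♖



  a b c d e f g h
  ─────────────────
8│♜ · ♝ ♛ ♚ ♝ ♞ ♜│8
7│♟ · · ♟ ♟ ♟ ♟ ♟│7
6│· ♟ · · · · · ·│6
5│♞ · ♟ · ♘ · · ·│5
4│· · · · · · · ·│4
3│♙ · ♘ · · · · ♙│3
2│· ♙ ♙ ♙ ♙ ♙ ♙ ·│2
1│♖ · ♗ ♕ ♔ ♗ · ♖│1
  ─────────────────
  a b c d e f g h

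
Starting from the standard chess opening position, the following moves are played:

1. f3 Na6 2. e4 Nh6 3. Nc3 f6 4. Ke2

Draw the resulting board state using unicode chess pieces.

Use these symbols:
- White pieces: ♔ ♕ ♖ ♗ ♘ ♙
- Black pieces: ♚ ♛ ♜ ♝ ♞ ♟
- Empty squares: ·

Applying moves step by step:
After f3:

♜ ♞ ♝ ♛ ♚ ♝ ♞ ♜
♟ ♟ ♟ ♟ ♟ ♟ ♟ ♟
· · · · · · · ·
· · · · · · · ·
· · · · · · · ·
· · · · · ♙ · ·
♙ ♙ ♙ ♙ ♙ · ♙ ♙
♖ ♘ ♗ ♕ ♔ ♗ ♘ ♖


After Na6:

♜ · ♝ ♛ ♚ ♝ ♞ ♜
♟ ♟ ♟ ♟ ♟ ♟ ♟ ♟
♞ · · · · · · ·
· · · · · · · ·
· · · · · · · ·
· · · · · ♙ · ·
♙ ♙ ♙ ♙ ♙ · ♙ ♙
♖ ♘ ♗ ♕ ♔ ♗ ♘ ♖


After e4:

♜ · ♝ ♛ ♚ ♝ ♞ ♜
♟ ♟ ♟ ♟ ♟ ♟ ♟ ♟
♞ · · · · · · ·
· · · · · · · ·
· · · · ♙ · · ·
· · · · · ♙ · ·
♙ ♙ ♙ ♙ · · ♙ ♙
♖ ♘ ♗ ♕ ♔ ♗ ♘ ♖


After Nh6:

♜ · ♝ ♛ ♚ ♝ · ♜
♟ ♟ ♟ ♟ ♟ ♟ ♟ ♟
♞ · · · · · · ♞
· · · · · · · ·
· · · · ♙ · · ·
· · · · · ♙ · ·
♙ ♙ ♙ ♙ · · ♙ ♙
♖ ♘ ♗ ♕ ♔ ♗ ♘ ♖


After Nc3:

♜ · ♝ ♛ ♚ ♝ · ♜
♟ ♟ ♟ ♟ ♟ ♟ ♟ ♟
♞ · · · · · · ♞
· · · · · · · ·
· · · · ♙ · · ·
· · ♘ · · ♙ · ·
♙ ♙ ♙ ♙ · · ♙ ♙
♖ · ♗ ♕ ♔ ♗ ♘ ♖


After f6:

♜ · ♝ ♛ ♚ ♝ · ♜
♟ ♟ ♟ ♟ ♟ · ♟ ♟
♞ · · · · ♟ · ♞
· · · · · · · ·
· · · · ♙ · · ·
· · ♘ · · ♙ · ·
♙ ♙ ♙ ♙ · · ♙ ♙
♖ · ♗ ♕ ♔ ♗ ♘ ♖


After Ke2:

♜ · ♝ ♛ ♚ ♝ · ♜
♟ ♟ ♟ ♟ ♟ · ♟ ♟
♞ · · · · ♟ · ♞
· · · · · · · ·
· · · · ♙ · · ·
· · ♘ · · ♙ · ·
♙ ♙ ♙ ♙ ♔ · ♙ ♙
♖ · ♗ ♕ · ♗ ♘ ♖



  a b c d e f g h
  ─────────────────
8│♜ · ♝ ♛ ♚ ♝ · ♜│8
7│♟ ♟ ♟ ♟ ♟ · ♟ ♟│7
6│♞ · · · · ♟ · ♞│6
5│· · · · · · · ·│5
4│· · · · ♙ · · ·│4
3│· · ♘ · · ♙ · ·│3
2│♙ ♙ ♙ ♙ ♔ · ♙ ♙│2
1│♖ · ♗ ♕ · ♗ ♘ ♖│1
  ─────────────────
  a b c d e f g h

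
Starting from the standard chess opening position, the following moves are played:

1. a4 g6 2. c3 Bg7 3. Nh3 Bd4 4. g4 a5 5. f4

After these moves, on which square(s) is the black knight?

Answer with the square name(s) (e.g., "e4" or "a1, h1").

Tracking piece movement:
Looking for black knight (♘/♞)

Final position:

  a b c d e f g h
  ─────────────────
8│♜ ♞ ♝ ♛ ♚ · ♞ ♜│8
7│· ♟ ♟ ♟ ♟ ♟ · ♟│7
6│· · · · · · ♟ ·│6
5│♟ · · · · · · ·│5
4│♙ · · ♝ · ♙ ♙ ·│4
3│· · ♙ · · · · ♘│3
2│· ♙ · ♙ ♙ · · ♙│2
1│♖ ♘ ♗ ♕ ♔ ♗ · ♖│1
  ─────────────────
  a b c d e f g h


b8, g8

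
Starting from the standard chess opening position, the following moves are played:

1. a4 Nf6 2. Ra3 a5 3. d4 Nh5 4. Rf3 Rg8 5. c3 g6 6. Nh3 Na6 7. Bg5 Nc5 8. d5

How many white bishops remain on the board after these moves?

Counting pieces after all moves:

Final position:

  a b c d e f g h
  ─────────────────
8│♜ · ♝ ♛ ♚ ♝ ♜ ·│8
7│· ♟ ♟ ♟ ♟ ♟ · ♟│7
6│· · · · · · ♟ ·│6
5│♟ · ♞ ♙ · · ♗ ♞│5
4│♙ · · · · · · ·│4
3│· · ♙ · · ♖ · ♘│3
2│· ♙ · · ♙ ♙ ♙ ♙│2
1│· ♘ · ♕ ♔ ♗ · ♖│1
  ─────────────────
  a b c d e f g h


2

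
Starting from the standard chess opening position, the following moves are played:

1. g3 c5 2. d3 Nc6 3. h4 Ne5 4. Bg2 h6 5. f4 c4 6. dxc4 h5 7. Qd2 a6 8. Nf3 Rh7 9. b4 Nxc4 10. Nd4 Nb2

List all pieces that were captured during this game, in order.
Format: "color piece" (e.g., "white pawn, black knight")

Tracking captures:
  dxc4: captured black pawn
  Nxc4: captured white pawn

black pawn, white pawn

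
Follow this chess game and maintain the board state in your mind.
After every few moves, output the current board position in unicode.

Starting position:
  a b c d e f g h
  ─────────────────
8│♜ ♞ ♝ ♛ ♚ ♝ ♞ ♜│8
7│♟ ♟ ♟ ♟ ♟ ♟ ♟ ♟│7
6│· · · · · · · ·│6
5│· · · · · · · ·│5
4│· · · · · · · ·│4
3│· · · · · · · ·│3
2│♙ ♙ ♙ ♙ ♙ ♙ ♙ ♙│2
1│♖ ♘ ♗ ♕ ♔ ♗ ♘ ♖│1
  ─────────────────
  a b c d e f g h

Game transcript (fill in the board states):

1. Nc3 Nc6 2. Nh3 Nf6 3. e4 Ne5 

  a b c d e f g h
  ─────────────────
8│♜ · ♝ ♛ ♚ ♝ · ♜│8
7│♟ ♟ ♟ ♟ ♟ ♟ ♟ ♟│7
6│· · · · · ♞ · ·│6
5│· · · · ♞ · · ·│5
4│· · · · ♙ · · ·│4
3│· · ♘ · · · · ♘│3
2│♙ ♙ ♙ ♙ · ♙ ♙ ♙│2
1│♖ · ♗ ♕ ♔ ♗ · ♖│1
  ─────────────────
  a b c d e f g h

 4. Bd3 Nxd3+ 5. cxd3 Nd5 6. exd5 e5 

  a b c d e f g h
  ─────────────────
8│♜ · ♝ ♛ ♚ ♝ · ♜│8
7│♟ ♟ ♟ ♟ · ♟ ♟ ♟│7
6│· · · · · · · ·│6
5│· · · ♙ ♟ · · ·│5
4│· · · · · · · ·│4
3│· · ♘ ♙ · · · ♘│3
2│♙ ♙ · ♙ · ♙ ♙ ♙│2
1│♖ · ♗ ♕ ♔ · · ♖│1
  ─────────────────
  a b c d e f g h

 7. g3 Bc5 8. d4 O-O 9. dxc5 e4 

  a b c d e f g h
  ─────────────────
8│♜ · ♝ ♛ · ♜ ♚ ·│8
7│♟ ♟ ♟ ♟ · ♟ ♟ ♟│7
6│· · · · · · · ·│6
5│· · ♙ ♙ · · · ·│5
4│· · · · ♟ · · ·│4
3│· · ♘ · · · ♙ ♘│3
2│♙ ♙ · ♙ · ♙ · ♙│2
1│♖ · ♗ ♕ ♔ · · ♖│1
  ─────────────────
  a b c d e f g h

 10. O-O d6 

  a b c d e f g h
  ─────────────────
8│♜ · ♝ ♛ · ♜ ♚ ·│8
7│♟ ♟ ♟ · · ♟ ♟ ♟│7
6│· · · ♟ · · · ·│6
5│· · ♙ ♙ · · · ·│5
4│· · · · ♟ · · ·│4
3│· · ♘ · · · ♙ ♘│3
2│♙ ♙ · ♙ · ♙ · ♙│2
1│♖ · ♗ ♕ · ♖ ♔ ·│1
  ─────────────────
  a b c d e f g h


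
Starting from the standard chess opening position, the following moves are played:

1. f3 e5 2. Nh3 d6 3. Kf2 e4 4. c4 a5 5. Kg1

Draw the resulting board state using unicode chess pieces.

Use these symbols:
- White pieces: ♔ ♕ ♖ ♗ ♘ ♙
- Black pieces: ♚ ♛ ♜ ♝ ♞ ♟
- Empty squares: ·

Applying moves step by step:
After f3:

♜ ♞ ♝ ♛ ♚ ♝ ♞ ♜
♟ ♟ ♟ ♟ ♟ ♟ ♟ ♟
· · · · · · · ·
· · · · · · · ·
· · · · · · · ·
· · · · · ♙ · ·
♙ ♙ ♙ ♙ ♙ · ♙ ♙
♖ ♘ ♗ ♕ ♔ ♗ ♘ ♖


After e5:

♜ ♞ ♝ ♛ ♚ ♝ ♞ ♜
♟ ♟ ♟ ♟ · ♟ ♟ ♟
· · · · · · · ·
· · · · ♟ · · ·
· · · · · · · ·
· · · · · ♙ · ·
♙ ♙ ♙ ♙ ♙ · ♙ ♙
♖ ♘ ♗ ♕ ♔ ♗ ♘ ♖


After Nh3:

♜ ♞ ♝ ♛ ♚ ♝ ♞ ♜
♟ ♟ ♟ ♟ · ♟ ♟ ♟
· · · · · · · ·
· · · · ♟ · · ·
· · · · · · · ·
· · · · · ♙ · ♘
♙ ♙ ♙ ♙ ♙ · ♙ ♙
♖ ♘ ♗ ♕ ♔ ♗ · ♖


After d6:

♜ ♞ ♝ ♛ ♚ ♝ ♞ ♜
♟ ♟ ♟ · · ♟ ♟ ♟
· · · ♟ · · · ·
· · · · ♟ · · ·
· · · · · · · ·
· · · · · ♙ · ♘
♙ ♙ ♙ ♙ ♙ · ♙ ♙
♖ ♘ ♗ ♕ ♔ ♗ · ♖


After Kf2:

♜ ♞ ♝ ♛ ♚ ♝ ♞ ♜
♟ ♟ ♟ · · ♟ ♟ ♟
· · · ♟ · · · ·
· · · · ♟ · · ·
· · · · · · · ·
· · · · · ♙ · ♘
♙ ♙ ♙ ♙ ♙ ♔ ♙ ♙
♖ ♘ ♗ ♕ · ♗ · ♖


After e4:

♜ ♞ ♝ ♛ ♚ ♝ ♞ ♜
♟ ♟ ♟ · · ♟ ♟ ♟
· · · ♟ · · · ·
· · · · · · · ·
· · · · ♟ · · ·
· · · · · ♙ · ♘
♙ ♙ ♙ ♙ ♙ ♔ ♙ ♙
♖ ♘ ♗ ♕ · ♗ · ♖


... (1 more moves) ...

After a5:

♜ ♞ ♝ ♛ ♚ ♝ ♞ ♜
· ♟ ♟ · · ♟ ♟ ♟
· · · ♟ · · · ·
♟ · · · · · · ·
· · ♙ · ♟ · · ·
· · · · · ♙ · ♘
♙ ♙ · ♙ ♙ ♔ ♙ ♙
♖ ♘ ♗ ♕ · ♗ · ♖


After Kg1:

♜ ♞ ♝ ♛ ♚ ♝ ♞ ♜
· ♟ ♟ · · ♟ ♟ ♟
· · · ♟ · · · ·
♟ · · · · · · ·
· · ♙ · ♟ · · ·
· · · · · ♙ · ♘
♙ ♙ · ♙ ♙ · ♙ ♙
♖ ♘ ♗ ♕ · ♗ ♔ ♖



  a b c d e f g h
  ─────────────────
8│♜ ♞ ♝ ♛ ♚ ♝ ♞ ♜│8
7│· ♟ ♟ · · ♟ ♟ ♟│7
6│· · · ♟ · · · ·│6
5│♟ · · · · · · ·│5
4│· · ♙ · ♟ · · ·│4
3│· · · · · ♙ · ♘│3
2│♙ ♙ · ♙ ♙ · ♙ ♙│2
1│♖ ♘ ♗ ♕ · ♗ ♔ ♖│1
  ─────────────────
  a b c d e f g h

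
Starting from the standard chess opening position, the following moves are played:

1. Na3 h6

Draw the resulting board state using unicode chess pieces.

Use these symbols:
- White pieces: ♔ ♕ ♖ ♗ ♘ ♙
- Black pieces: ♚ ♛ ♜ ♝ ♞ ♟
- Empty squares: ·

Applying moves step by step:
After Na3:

♜ ♞ ♝ ♛ ♚ ♝ ♞ ♜
♟ ♟ ♟ ♟ ♟ ♟ ♟ ♟
· · · · · · · ·
· · · · · · · ·
· · · · · · · ·
♘ · · · · · · ·
♙ ♙ ♙ ♙ ♙ ♙ ♙ ♙
♖ · ♗ ♕ ♔ ♗ ♘ ♖


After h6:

♜ ♞ ♝ ♛ ♚ ♝ ♞ ♜
♟ ♟ ♟ ♟ ♟ ♟ ♟ ·
· · · · · · · ♟
· · · · · · · ·
· · · · · · · ·
♘ · · · · · · ·
♙ ♙ ♙ ♙ ♙ ♙ ♙ ♙
♖ · ♗ ♕ ♔ ♗ ♘ ♖



  a b c d e f g h
  ─────────────────
8│♜ ♞ ♝ ♛ ♚ ♝ ♞ ♜│8
7│♟ ♟ ♟ ♟ ♟ ♟ ♟ ·│7
6│· · · · · · · ♟│6
5│· · · · · · · ·│5
4│· · · · · · · ·│4
3│♘ · · · · · · ·│3
2│♙ ♙ ♙ ♙ ♙ ♙ ♙ ♙│2
1│♖ · ♗ ♕ ♔ ♗ ♘ ♖│1
  ─────────────────
  a b c d e f g h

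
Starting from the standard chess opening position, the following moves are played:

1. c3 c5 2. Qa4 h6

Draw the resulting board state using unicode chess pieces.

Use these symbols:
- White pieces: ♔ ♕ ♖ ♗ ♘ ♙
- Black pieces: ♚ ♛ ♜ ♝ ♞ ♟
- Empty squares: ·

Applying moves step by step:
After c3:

♜ ♞ ♝ ♛ ♚ ♝ ♞ ♜
♟ ♟ ♟ ♟ ♟ ♟ ♟ ♟
· · · · · · · ·
· · · · · · · ·
· · · · · · · ·
· · ♙ · · · · ·
♙ ♙ · ♙ ♙ ♙ ♙ ♙
♖ ♘ ♗ ♕ ♔ ♗ ♘ ♖


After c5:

♜ ♞ ♝ ♛ ♚ ♝ ♞ ♜
♟ ♟ · ♟ ♟ ♟ ♟ ♟
· · · · · · · ·
· · ♟ · · · · ·
· · · · · · · ·
· · ♙ · · · · ·
♙ ♙ · ♙ ♙ ♙ ♙ ♙
♖ ♘ ♗ ♕ ♔ ♗ ♘ ♖


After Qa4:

♜ ♞ ♝ ♛ ♚ ♝ ♞ ♜
♟ ♟ · ♟ ♟ ♟ ♟ ♟
· · · · · · · ·
· · ♟ · · · · ·
♕ · · · · · · ·
· · ♙ · · · · ·
♙ ♙ · ♙ ♙ ♙ ♙ ♙
♖ ♘ ♗ · ♔ ♗ ♘ ♖


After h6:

♜ ♞ ♝ ♛ ♚ ♝ ♞ ♜
♟ ♟ · ♟ ♟ ♟ ♟ ·
· · · · · · · ♟
· · ♟ · · · · ·
♕ · · · · · · ·
· · ♙ · · · · ·
♙ ♙ · ♙ ♙ ♙ ♙ ♙
♖ ♘ ♗ · ♔ ♗ ♘ ♖



  a b c d e f g h
  ─────────────────
8│♜ ♞ ♝ ♛ ♚ ♝ ♞ ♜│8
7│♟ ♟ · ♟ ♟ ♟ ♟ ·│7
6│· · · · · · · ♟│6
5│· · ♟ · · · · ·│5
4│♕ · · · · · · ·│4
3│· · ♙ · · · · ·│3
2│♙ ♙ · ♙ ♙ ♙ ♙ ♙│2
1│♖ ♘ ♗ · ♔ ♗ ♘ ♖│1
  ─────────────────
  a b c d e f g h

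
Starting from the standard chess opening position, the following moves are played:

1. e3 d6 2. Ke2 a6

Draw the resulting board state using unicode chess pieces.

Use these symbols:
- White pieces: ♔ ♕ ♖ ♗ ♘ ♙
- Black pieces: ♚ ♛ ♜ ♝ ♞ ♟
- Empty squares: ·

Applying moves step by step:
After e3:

♜ ♞ ♝ ♛ ♚ ♝ ♞ ♜
♟ ♟ ♟ ♟ ♟ ♟ ♟ ♟
· · · · · · · ·
· · · · · · · ·
· · · · · · · ·
· · · · ♙ · · ·
♙ ♙ ♙ ♙ · ♙ ♙ ♙
♖ ♘ ♗ ♕ ♔ ♗ ♘ ♖


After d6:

♜ ♞ ♝ ♛ ♚ ♝ ♞ ♜
♟ ♟ ♟ · ♟ ♟ ♟ ♟
· · · ♟ · · · ·
· · · · · · · ·
· · · · · · · ·
· · · · ♙ · · ·
♙ ♙ ♙ ♙ · ♙ ♙ ♙
♖ ♘ ♗ ♕ ♔ ♗ ♘ ♖


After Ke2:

♜ ♞ ♝ ♛ ♚ ♝ ♞ ♜
♟ ♟ ♟ · ♟ ♟ ♟ ♟
· · · ♟ · · · ·
· · · · · · · ·
· · · · · · · ·
· · · · ♙ · · ·
♙ ♙ ♙ ♙ ♔ ♙ ♙ ♙
♖ ♘ ♗ ♕ · ♗ ♘ ♖


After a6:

♜ ♞ ♝ ♛ ♚ ♝ ♞ ♜
· ♟ ♟ · ♟ ♟ ♟ ♟
♟ · · ♟ · · · ·
· · · · · · · ·
· · · · · · · ·
· · · · ♙ · · ·
♙ ♙ ♙ ♙ ♔ ♙ ♙ ♙
♖ ♘ ♗ ♕ · ♗ ♘ ♖



  a b c d e f g h
  ─────────────────
8│♜ ♞ ♝ ♛ ♚ ♝ ♞ ♜│8
7│· ♟ ♟ · ♟ ♟ ♟ ♟│7
6│♟ · · ♟ · · · ·│6
5│· · · · · · · ·│5
4│· · · · · · · ·│4
3│· · · · ♙ · · ·│3
2│♙ ♙ ♙ ♙ ♔ ♙ ♙ ♙│2
1│♖ ♘ ♗ ♕ · ♗ ♘ ♖│1
  ─────────────────
  a b c d e f g h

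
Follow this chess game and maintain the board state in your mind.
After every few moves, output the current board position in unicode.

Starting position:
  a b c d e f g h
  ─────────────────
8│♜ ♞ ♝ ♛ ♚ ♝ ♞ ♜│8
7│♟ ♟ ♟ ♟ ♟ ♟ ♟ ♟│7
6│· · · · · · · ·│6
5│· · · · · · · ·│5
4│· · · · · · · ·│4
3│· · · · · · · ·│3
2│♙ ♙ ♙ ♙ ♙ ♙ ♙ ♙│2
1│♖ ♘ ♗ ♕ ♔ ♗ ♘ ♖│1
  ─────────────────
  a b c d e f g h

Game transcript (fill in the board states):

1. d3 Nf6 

  a b c d e f g h
  ─────────────────
8│♜ ♞ ♝ ♛ ♚ ♝ · ♜│8
7│♟ ♟ ♟ ♟ ♟ ♟ ♟ ♟│7
6│· · · · · ♞ · ·│6
5│· · · · · · · ·│5
4│· · · · · · · ·│4
3│· · · ♙ · · · ·│3
2│♙ ♙ ♙ · ♙ ♙ ♙ ♙│2
1│♖ ♘ ♗ ♕ ♔ ♗ ♘ ♖│1
  ─────────────────
  a b c d e f g h

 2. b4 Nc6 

  a b c d e f g h
  ─────────────────
8│♜ · ♝ ♛ ♚ ♝ · ♜│8
7│♟ ♟ ♟ ♟ ♟ ♟ ♟ ♟│7
6│· · ♞ · · ♞ · ·│6
5│· · · · · · · ·│5
4│· ♙ · · · · · ·│4
3│· · · ♙ · · · ·│3
2│♙ · ♙ · ♙ ♙ ♙ ♙│2
1│♖ ♘ ♗ ♕ ♔ ♗ ♘ ♖│1
  ─────────────────
  a b c d e f g h

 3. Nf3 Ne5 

  a b c d e f g h
  ─────────────────
8│♜ · ♝ ♛ ♚ ♝ · ♜│8
7│♟ ♟ ♟ ♟ ♟ ♟ ♟ ♟│7
6│· · · · · ♞ · ·│6
5│· · · · ♞ · · ·│5
4│· ♙ · · · · · ·│4
3│· · · ♙ · ♘ · ·│3
2│♙ · ♙ · ♙ ♙ ♙ ♙│2
1│♖ ♘ ♗ ♕ ♔ ♗ · ♖│1
  ─────────────────
  a b c d e f g h

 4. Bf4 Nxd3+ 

  a b c d e f g h
  ─────────────────
8│♜ · ♝ ♛ ♚ ♝ · ♜│8
7│♟ ♟ ♟ ♟ ♟ ♟ ♟ ♟│7
6│· · · · · ♞ · ·│6
5│· · · · · · · ·│5
4│· ♙ · · · ♗ · ·│4
3│· · · ♞ · ♘ · ·│3
2│♙ · ♙ · ♙ ♙ ♙ ♙│2
1│♖ ♘ · ♕ ♔ ♗ · ♖│1
  ─────────────────
  a b c d e f g h

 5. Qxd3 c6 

  a b c d e f g h
  ─────────────────
8│♜ · ♝ ♛ ♚ ♝ · ♜│8
7│♟ ♟ · ♟ ♟ ♟ ♟ ♟│7
6│· · ♟ · · ♞ · ·│6
5│· · · · · · · ·│5
4│· ♙ · · · ♗ · ·│4
3│· · · ♕ · ♘ · ·│3
2│♙ · ♙ · ♙ ♙ ♙ ♙│2
1│♖ ♘ · · ♔ ♗ · ♖│1
  ─────────────────
  a b c d e f g h



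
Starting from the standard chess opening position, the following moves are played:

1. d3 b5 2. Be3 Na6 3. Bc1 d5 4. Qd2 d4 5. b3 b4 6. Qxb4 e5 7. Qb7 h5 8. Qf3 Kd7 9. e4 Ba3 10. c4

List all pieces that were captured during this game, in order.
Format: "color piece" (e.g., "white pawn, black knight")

Tracking captures:
  Qxb4: captured black pawn

black pawn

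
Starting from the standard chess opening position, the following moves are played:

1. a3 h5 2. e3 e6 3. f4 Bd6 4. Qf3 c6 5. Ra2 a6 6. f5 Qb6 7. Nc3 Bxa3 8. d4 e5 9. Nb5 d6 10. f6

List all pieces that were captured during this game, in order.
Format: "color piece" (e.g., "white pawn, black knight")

Tracking captures:
  Bxa3: captured white pawn

white pawn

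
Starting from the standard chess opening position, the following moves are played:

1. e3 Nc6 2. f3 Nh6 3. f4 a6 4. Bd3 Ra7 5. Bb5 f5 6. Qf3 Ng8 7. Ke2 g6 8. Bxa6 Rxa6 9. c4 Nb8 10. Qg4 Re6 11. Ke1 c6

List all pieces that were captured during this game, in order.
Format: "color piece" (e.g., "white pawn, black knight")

Tracking captures:
  Bxa6: captured black pawn
  Rxa6: captured white bishop

black pawn, white bishop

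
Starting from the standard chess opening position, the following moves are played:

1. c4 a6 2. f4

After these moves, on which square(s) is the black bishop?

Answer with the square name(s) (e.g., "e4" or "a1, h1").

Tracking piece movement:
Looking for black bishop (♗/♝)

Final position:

  a b c d e f g h
  ─────────────────
8│♜ ♞ ♝ ♛ ♚ ♝ ♞ ♜│8
7│· ♟ ♟ ♟ ♟ ♟ ♟ ♟│7
6│♟ · · · · · · ·│6
5│· · · · · · · ·│5
4│· · ♙ · · ♙ · ·│4
3│· · · · · · · ·│3
2│♙ ♙ · ♙ ♙ · ♙ ♙│2
1│♖ ♘ ♗ ♕ ♔ ♗ ♘ ♖│1
  ─────────────────
  a b c d e f g h


c8, f8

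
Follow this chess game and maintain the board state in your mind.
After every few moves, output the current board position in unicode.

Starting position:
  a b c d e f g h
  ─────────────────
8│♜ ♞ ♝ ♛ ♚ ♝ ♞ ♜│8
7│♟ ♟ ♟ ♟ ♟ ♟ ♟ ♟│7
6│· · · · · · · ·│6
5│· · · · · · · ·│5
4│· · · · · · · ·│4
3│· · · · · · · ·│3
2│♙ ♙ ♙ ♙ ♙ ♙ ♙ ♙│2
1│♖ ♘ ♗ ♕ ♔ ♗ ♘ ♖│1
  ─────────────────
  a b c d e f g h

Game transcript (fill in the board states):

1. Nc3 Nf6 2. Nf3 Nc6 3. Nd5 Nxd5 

  a b c d e f g h
  ─────────────────
8│♜ · ♝ ♛ ♚ ♝ · ♜│8
7│♟ ♟ ♟ ♟ ♟ ♟ ♟ ♟│7
6│· · ♞ · · · · ·│6
5│· · · ♞ · · · ·│5
4│· · · · · · · ·│4
3│· · · · · ♘ · ·│3
2│♙ ♙ ♙ ♙ ♙ ♙ ♙ ♙│2
1│♖ · ♗ ♕ ♔ ♗ · ♖│1
  ─────────────────
  a b c d e f g h

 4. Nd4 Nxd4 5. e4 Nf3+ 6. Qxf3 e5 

  a b c d e f g h
  ─────────────────
8│♜ · ♝ ♛ ♚ ♝ · ♜│8
7│♟ ♟ ♟ ♟ · ♟ ♟ ♟│7
6│· · · · · · · ·│6
5│· · · ♞ ♟ · · ·│5
4│· · · · ♙ · · ·│4
3│· · · · · ♕ · ·│3
2│♙ ♙ ♙ ♙ · ♙ ♙ ♙│2
1│♖ · ♗ · ♔ ♗ · ♖│1
  ─────────────────
  a b c d e f g h

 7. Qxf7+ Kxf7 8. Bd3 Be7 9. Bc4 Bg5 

  a b c d e f g h
  ─────────────────
8│♜ · ♝ ♛ · · · ♜│8
7│♟ ♟ ♟ ♟ · ♚ ♟ ♟│7
6│· · · · · · · ·│6
5│· · · ♞ ♟ · ♝ ·│5
4│· · ♗ · ♙ · · ·│4
3│· · · · · · · ·│3
2│♙ ♙ ♙ ♙ · ♙ ♙ ♙│2
1│♖ · ♗ · ♔ · · ♖│1
  ─────────────────
  a b c d e f g h

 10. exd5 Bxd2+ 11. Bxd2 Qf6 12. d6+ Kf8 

  a b c d e f g h
  ─────────────────
8│♜ · ♝ · · ♚ · ♜│8
7│♟ ♟ ♟ ♟ · · ♟ ♟│7
6│· · · ♙ · ♛ · ·│6
5│· · · · ♟ · · ·│5
4│· · ♗ · · · · ·│4
3│· · · · · · · ·│3
2│♙ ♙ ♙ ♗ · ♙ ♙ ♙│2
1│♖ · · · ♔ · · ♖│1
  ─────────────────
  a b c d e f g h



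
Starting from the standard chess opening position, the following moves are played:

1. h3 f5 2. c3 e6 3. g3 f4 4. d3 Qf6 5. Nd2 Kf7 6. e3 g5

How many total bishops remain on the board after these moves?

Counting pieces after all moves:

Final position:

  a b c d e f g h
  ─────────────────
8│♜ ♞ ♝ · · ♝ ♞ ♜│8
7│♟ ♟ ♟ ♟ · ♚ · ♟│7
6│· · · · ♟ ♛ · ·│6
5│· · · · · · ♟ ·│5
4│· · · · · ♟ · ·│4
3│· · ♙ ♙ ♙ · ♙ ♙│3
2│♙ ♙ · ♘ · ♙ · ·│2
1│♖ · ♗ ♕ ♔ ♗ ♘ ♖│1
  ─────────────────
  a b c d e f g h


4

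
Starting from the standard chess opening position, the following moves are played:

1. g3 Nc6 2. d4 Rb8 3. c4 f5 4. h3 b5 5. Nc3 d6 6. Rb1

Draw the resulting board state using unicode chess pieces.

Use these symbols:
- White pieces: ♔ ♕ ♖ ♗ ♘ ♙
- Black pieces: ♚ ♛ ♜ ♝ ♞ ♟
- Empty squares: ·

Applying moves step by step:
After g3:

♜ ♞ ♝ ♛ ♚ ♝ ♞ ♜
♟ ♟ ♟ ♟ ♟ ♟ ♟ ♟
· · · · · · · ·
· · · · · · · ·
· · · · · · · ·
· · · · · · ♙ ·
♙ ♙ ♙ ♙ ♙ ♙ · ♙
♖ ♘ ♗ ♕ ♔ ♗ ♘ ♖


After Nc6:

♜ · ♝ ♛ ♚ ♝ ♞ ♜
♟ ♟ ♟ ♟ ♟ ♟ ♟ ♟
· · ♞ · · · · ·
· · · · · · · ·
· · · · · · · ·
· · · · · · ♙ ·
♙ ♙ ♙ ♙ ♙ ♙ · ♙
♖ ♘ ♗ ♕ ♔ ♗ ♘ ♖


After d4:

♜ · ♝ ♛ ♚ ♝ ♞ ♜
♟ ♟ ♟ ♟ ♟ ♟ ♟ ♟
· · ♞ · · · · ·
· · · · · · · ·
· · · ♙ · · · ·
· · · · · · ♙ ·
♙ ♙ ♙ · ♙ ♙ · ♙
♖ ♘ ♗ ♕ ♔ ♗ ♘ ♖


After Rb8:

· ♜ ♝ ♛ ♚ ♝ ♞ ♜
♟ ♟ ♟ ♟ ♟ ♟ ♟ ♟
· · ♞ · · · · ·
· · · · · · · ·
· · · ♙ · · · ·
· · · · · · ♙ ·
♙ ♙ ♙ · ♙ ♙ · ♙
♖ ♘ ♗ ♕ ♔ ♗ ♘ ♖


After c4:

· ♜ ♝ ♛ ♚ ♝ ♞ ♜
♟ ♟ ♟ ♟ ♟ ♟ ♟ ♟
· · ♞ · · · · ·
· · · · · · · ·
· · ♙ ♙ · · · ·
· · · · · · ♙ ·
♙ ♙ · · ♙ ♙ · ♙
♖ ♘ ♗ ♕ ♔ ♗ ♘ ♖


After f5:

· ♜ ♝ ♛ ♚ ♝ ♞ ♜
♟ ♟ ♟ ♟ ♟ · ♟ ♟
· · ♞ · · · · ·
· · · · · ♟ · ·
· · ♙ ♙ · · · ·
· · · · · · ♙ ·
♙ ♙ · · ♙ ♙ · ♙
♖ ♘ ♗ ♕ ♔ ♗ ♘ ♖


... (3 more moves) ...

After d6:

· ♜ ♝ ♛ ♚ ♝ ♞ ♜
♟ · ♟ · ♟ · ♟ ♟
· · ♞ ♟ · · · ·
· ♟ · · · ♟ · ·
· · ♙ ♙ · · · ·
· · ♘ · · · ♙ ♙
♙ ♙ · · ♙ ♙ · ·
♖ · ♗ ♕ ♔ ♗ ♘ ♖


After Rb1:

· ♜ ♝ ♛ ♚ ♝ ♞ ♜
♟ · ♟ · ♟ · ♟ ♟
· · ♞ ♟ · · · ·
· ♟ · · · ♟ · ·
· · ♙ ♙ · · · ·
· · ♘ · · · ♙ ♙
♙ ♙ · · ♙ ♙ · ·
· ♖ ♗ ♕ ♔ ♗ ♘ ♖



  a b c d e f g h
  ─────────────────
8│· ♜ ♝ ♛ ♚ ♝ ♞ ♜│8
7│♟ · ♟ · ♟ · ♟ ♟│7
6│· · ♞ ♟ · · · ·│6
5│· ♟ · · · ♟ · ·│5
4│· · ♙ ♙ · · · ·│4
3│· · ♘ · · · ♙ ♙│3
2│♙ ♙ · · ♙ ♙ · ·│2
1│· ♖ ♗ ♕ ♔ ♗ ♘ ♖│1
  ─────────────────
  a b c d e f g h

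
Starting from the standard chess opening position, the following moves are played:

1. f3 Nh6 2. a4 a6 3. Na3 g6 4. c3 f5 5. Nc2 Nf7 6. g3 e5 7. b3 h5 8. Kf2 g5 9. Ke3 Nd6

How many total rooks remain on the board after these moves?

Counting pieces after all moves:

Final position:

  a b c d e f g h
  ─────────────────
8│♜ ♞ ♝ ♛ ♚ ♝ · ♜│8
7│· ♟ ♟ ♟ · · · ·│7
6│♟ · · ♞ · · · ·│6
5│· · · · ♟ ♟ ♟ ♟│5
4│♙ · · · · · · ·│4
3│· ♙ ♙ · ♔ ♙ ♙ ·│3
2│· · ♘ ♙ ♙ · · ♙│2
1│♖ · ♗ ♕ · ♗ ♘ ♖│1
  ─────────────────
  a b c d e f g h


4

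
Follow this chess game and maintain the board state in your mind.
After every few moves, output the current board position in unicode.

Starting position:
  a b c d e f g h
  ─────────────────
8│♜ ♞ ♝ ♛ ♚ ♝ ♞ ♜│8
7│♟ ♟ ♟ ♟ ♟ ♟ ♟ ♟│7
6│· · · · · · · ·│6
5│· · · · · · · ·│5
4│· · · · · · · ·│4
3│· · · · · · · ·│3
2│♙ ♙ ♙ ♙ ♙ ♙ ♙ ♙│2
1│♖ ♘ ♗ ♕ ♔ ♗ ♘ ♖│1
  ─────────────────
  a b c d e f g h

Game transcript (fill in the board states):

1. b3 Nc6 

  a b c d e f g h
  ─────────────────
8│♜ · ♝ ♛ ♚ ♝ ♞ ♜│8
7│♟ ♟ ♟ ♟ ♟ ♟ ♟ ♟│7
6│· · ♞ · · · · ·│6
5│· · · · · · · ·│5
4│· · · · · · · ·│4
3│· ♙ · · · · · ·│3
2│♙ · ♙ ♙ ♙ ♙ ♙ ♙│2
1│♖ ♘ ♗ ♕ ♔ ♗ ♘ ♖│1
  ─────────────────
  a b c d e f g h

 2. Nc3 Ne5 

  a b c d e f g h
  ─────────────────
8│♜ · ♝ ♛ ♚ ♝ ♞ ♜│8
7│♟ ♟ ♟ ♟ ♟ ♟ ♟ ♟│7
6│· · · · · · · ·│6
5│· · · · ♞ · · ·│5
4│· · · · · · · ·│4
3│· ♙ ♘ · · · · ·│3
2│♙ · ♙ ♙ ♙ ♙ ♙ ♙│2
1│♖ · ♗ ♕ ♔ ♗ ♘ ♖│1
  ─────────────────
  a b c d e f g h

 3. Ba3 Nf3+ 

  a b c d e f g h
  ─────────────────
8│♜ · ♝ ♛ ♚ ♝ ♞ ♜│8
7│♟ ♟ ♟ ♟ ♟ ♟ ♟ ♟│7
6│· · · · · · · ·│6
5│· · · · · · · ·│5
4│· · · · · · · ·│4
3│♗ ♙ ♘ · · ♞ · ·│3
2│♙ · ♙ ♙ ♙ ♙ ♙ ♙│2
1│♖ · · ♕ ♔ ♗ ♘ ♖│1
  ─────────────────
  a b c d e f g h



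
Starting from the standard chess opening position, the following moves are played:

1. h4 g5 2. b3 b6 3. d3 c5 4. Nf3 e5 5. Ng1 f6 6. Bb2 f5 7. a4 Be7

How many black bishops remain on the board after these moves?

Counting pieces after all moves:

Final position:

  a b c d e f g h
  ─────────────────
8│♜ ♞ ♝ ♛ ♚ · ♞ ♜│8
7│♟ · · ♟ ♝ · · ♟│7
6│· ♟ · · · · · ·│6
5│· · ♟ · ♟ ♟ ♟ ·│5
4│♙ · · · · · · ♙│4
3│· ♙ · ♙ · · · ·│3
2│· ♗ ♙ · ♙ ♙ ♙ ·│2
1│♖ ♘ · ♕ ♔ ♗ ♘ ♖│1
  ─────────────────
  a b c d e f g h


2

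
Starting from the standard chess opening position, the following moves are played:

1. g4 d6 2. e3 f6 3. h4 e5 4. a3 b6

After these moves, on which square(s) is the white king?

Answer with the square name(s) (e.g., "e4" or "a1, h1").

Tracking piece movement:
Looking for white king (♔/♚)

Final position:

  a b c d e f g h
  ─────────────────
8│♜ ♞ ♝ ♛ ♚ ♝ ♞ ♜│8
7│♟ · ♟ · · · ♟ ♟│7
6│· ♟ · ♟ · ♟ · ·│6
5│· · · · ♟ · · ·│5
4│· · · · · · ♙ ♙│4
3│♙ · · · ♙ · · ·│3
2│· ♙ ♙ ♙ · ♙ · ·│2
1│♖ ♘ ♗ ♕ ♔ ♗ ♘ ♖│1
  ─────────────────
  a b c d e f g h


e1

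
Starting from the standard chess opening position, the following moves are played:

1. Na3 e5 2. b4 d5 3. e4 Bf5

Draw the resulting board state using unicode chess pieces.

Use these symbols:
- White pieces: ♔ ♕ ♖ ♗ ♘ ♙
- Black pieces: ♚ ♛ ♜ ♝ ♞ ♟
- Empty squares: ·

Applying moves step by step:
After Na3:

♜ ♞ ♝ ♛ ♚ ♝ ♞ ♜
♟ ♟ ♟ ♟ ♟ ♟ ♟ ♟
· · · · · · · ·
· · · · · · · ·
· · · · · · · ·
♘ · · · · · · ·
♙ ♙ ♙ ♙ ♙ ♙ ♙ ♙
♖ · ♗ ♕ ♔ ♗ ♘ ♖


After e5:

♜ ♞ ♝ ♛ ♚ ♝ ♞ ♜
♟ ♟ ♟ ♟ · ♟ ♟ ♟
· · · · · · · ·
· · · · ♟ · · ·
· · · · · · · ·
♘ · · · · · · ·
♙ ♙ ♙ ♙ ♙ ♙ ♙ ♙
♖ · ♗ ♕ ♔ ♗ ♘ ♖


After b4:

♜ ♞ ♝ ♛ ♚ ♝ ♞ ♜
♟ ♟ ♟ ♟ · ♟ ♟ ♟
· · · · · · · ·
· · · · ♟ · · ·
· ♙ · · · · · ·
♘ · · · · · · ·
♙ · ♙ ♙ ♙ ♙ ♙ ♙
♖ · ♗ ♕ ♔ ♗ ♘ ♖


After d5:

♜ ♞ ♝ ♛ ♚ ♝ ♞ ♜
♟ ♟ ♟ · · ♟ ♟ ♟
· · · · · · · ·
· · · ♟ ♟ · · ·
· ♙ · · · · · ·
♘ · · · · · · ·
♙ · ♙ ♙ ♙ ♙ ♙ ♙
♖ · ♗ ♕ ♔ ♗ ♘ ♖


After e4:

♜ ♞ ♝ ♛ ♚ ♝ ♞ ♜
♟ ♟ ♟ · · ♟ ♟ ♟
· · · · · · · ·
· · · ♟ ♟ · · ·
· ♙ · · ♙ · · ·
♘ · · · · · · ·
♙ · ♙ ♙ · ♙ ♙ ♙
♖ · ♗ ♕ ♔ ♗ ♘ ♖


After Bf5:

♜ ♞ · ♛ ♚ ♝ ♞ ♜
♟ ♟ ♟ · · ♟ ♟ ♟
· · · · · · · ·
· · · ♟ ♟ ♝ · ·
· ♙ · · ♙ · · ·
♘ · · · · · · ·
♙ · ♙ ♙ · ♙ ♙ ♙
♖ · ♗ ♕ ♔ ♗ ♘ ♖



  a b c d e f g h
  ─────────────────
8│♜ ♞ · ♛ ♚ ♝ ♞ ♜│8
7│♟ ♟ ♟ · · ♟ ♟ ♟│7
6│· · · · · · · ·│6
5│· · · ♟ ♟ ♝ · ·│5
4│· ♙ · · ♙ · · ·│4
3│♘ · · · · · · ·│3
2│♙ · ♙ ♙ · ♙ ♙ ♙│2
1│♖ · ♗ ♕ ♔ ♗ ♘ ♖│1
  ─────────────────
  a b c d e f g h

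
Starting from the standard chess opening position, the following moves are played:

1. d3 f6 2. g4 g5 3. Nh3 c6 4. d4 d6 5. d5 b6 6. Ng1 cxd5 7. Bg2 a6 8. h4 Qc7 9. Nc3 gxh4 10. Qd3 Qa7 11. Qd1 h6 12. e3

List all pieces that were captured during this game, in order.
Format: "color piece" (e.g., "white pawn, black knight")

Tracking captures:
  cxd5: captured white pawn
  gxh4: captured white pawn

white pawn, white pawn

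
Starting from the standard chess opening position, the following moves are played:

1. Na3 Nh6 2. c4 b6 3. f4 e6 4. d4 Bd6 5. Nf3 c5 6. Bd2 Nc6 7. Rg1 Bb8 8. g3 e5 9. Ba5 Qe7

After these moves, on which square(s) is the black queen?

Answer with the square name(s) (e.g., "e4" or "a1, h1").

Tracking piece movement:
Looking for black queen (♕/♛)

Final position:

  a b c d e f g h
  ─────────────────
8│♜ ♝ ♝ · ♚ · · ♜│8
7│♟ · · ♟ ♛ ♟ ♟ ♟│7
6│· ♟ ♞ · · · · ♞│6
5│♗ · ♟ · ♟ · · ·│5
4│· · ♙ ♙ · ♙ · ·│4
3│♘ · · · · ♘ ♙ ·│3
2│♙ ♙ · · ♙ · · ♙│2
1│♖ · · ♕ ♔ ♗ ♖ ·│1
  ─────────────────
  a b c d e f g h


e7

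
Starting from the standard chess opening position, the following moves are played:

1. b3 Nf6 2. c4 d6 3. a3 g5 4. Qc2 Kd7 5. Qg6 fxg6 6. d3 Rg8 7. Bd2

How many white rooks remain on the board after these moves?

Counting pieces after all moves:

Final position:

  a b c d e f g h
  ─────────────────
8│♜ ♞ ♝ ♛ · ♝ ♜ ·│8
7│♟ ♟ ♟ ♚ ♟ · · ♟│7
6│· · · ♟ · ♞ ♟ ·│6
5│· · · · · · ♟ ·│5
4│· · ♙ · · · · ·│4
3│♙ ♙ · ♙ · · · ·│3
2│· · · ♗ ♙ ♙ ♙ ♙│2
1│♖ ♘ · · ♔ ♗ ♘ ♖│1
  ─────────────────
  a b c d e f g h


2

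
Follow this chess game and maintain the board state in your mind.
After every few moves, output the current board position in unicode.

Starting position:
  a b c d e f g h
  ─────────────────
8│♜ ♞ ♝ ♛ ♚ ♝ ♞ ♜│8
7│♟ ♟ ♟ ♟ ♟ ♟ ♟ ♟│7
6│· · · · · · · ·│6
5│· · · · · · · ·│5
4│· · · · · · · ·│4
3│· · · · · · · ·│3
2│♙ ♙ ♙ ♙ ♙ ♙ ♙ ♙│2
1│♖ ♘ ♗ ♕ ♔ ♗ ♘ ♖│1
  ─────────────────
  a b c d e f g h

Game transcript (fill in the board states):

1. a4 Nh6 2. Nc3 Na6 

  a b c d e f g h
  ─────────────────
8│♜ · ♝ ♛ ♚ ♝ · ♜│8
7│♟ ♟ ♟ ♟ ♟ ♟ ♟ ♟│7
6│♞ · · · · · · ♞│6
5│· · · · · · · ·│5
4│♙ · · · · · · ·│4
3│· · ♘ · · · · ·│3
2│· ♙ ♙ ♙ ♙ ♙ ♙ ♙│2
1│♖ · ♗ ♕ ♔ ♗ ♘ ♖│1
  ─────────────────
  a b c d e f g h

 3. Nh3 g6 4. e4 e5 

  a b c d e f g h
  ─────────────────
8│♜ · ♝ ♛ ♚ ♝ · ♜│8
7│♟ ♟ ♟ ♟ · ♟ · ♟│7
6│♞ · · · · · ♟ ♞│6
5│· · · · ♟ · · ·│5
4│♙ · · · ♙ · · ·│4
3│· · ♘ · · · · ♘│3
2│· ♙ ♙ ♙ · ♙ ♙ ♙│2
1│♖ · ♗ ♕ ♔ ♗ · ♖│1
  ─────────────────
  a b c d e f g h

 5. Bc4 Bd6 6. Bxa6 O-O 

  a b c d e f g h
  ─────────────────
8│♜ · ♝ ♛ · ♜ ♚ ·│8
7│♟ ♟ ♟ ♟ · ♟ · ♟│7
6│♗ · · ♝ · · ♟ ♞│6
5│· · · · ♟ · · ·│5
4│♙ · · · ♙ · · ·│4
3│· · ♘ · · · · ♘│3
2│· ♙ ♙ ♙ · ♙ ♙ ♙│2
1│♖ · ♗ ♕ ♔ · · ♖│1
  ─────────────────
  a b c d e f g h

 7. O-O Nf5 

  a b c d e f g h
  ─────────────────
8│♜ · ♝ ♛ · ♜ ♚ ·│8
7│♟ ♟ ♟ ♟ · ♟ · ♟│7
6│♗ · · ♝ · · ♟ ·│6
5│· · · · ♟ ♞ · ·│5
4│♙ · · · ♙ · · ·│4
3│· · ♘ · · · · ♘│3
2│· ♙ ♙ ♙ · ♙ ♙ ♙│2
1│♖ · ♗ ♕ · ♖ ♔ ·│1
  ─────────────────
  a b c d e f g h
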